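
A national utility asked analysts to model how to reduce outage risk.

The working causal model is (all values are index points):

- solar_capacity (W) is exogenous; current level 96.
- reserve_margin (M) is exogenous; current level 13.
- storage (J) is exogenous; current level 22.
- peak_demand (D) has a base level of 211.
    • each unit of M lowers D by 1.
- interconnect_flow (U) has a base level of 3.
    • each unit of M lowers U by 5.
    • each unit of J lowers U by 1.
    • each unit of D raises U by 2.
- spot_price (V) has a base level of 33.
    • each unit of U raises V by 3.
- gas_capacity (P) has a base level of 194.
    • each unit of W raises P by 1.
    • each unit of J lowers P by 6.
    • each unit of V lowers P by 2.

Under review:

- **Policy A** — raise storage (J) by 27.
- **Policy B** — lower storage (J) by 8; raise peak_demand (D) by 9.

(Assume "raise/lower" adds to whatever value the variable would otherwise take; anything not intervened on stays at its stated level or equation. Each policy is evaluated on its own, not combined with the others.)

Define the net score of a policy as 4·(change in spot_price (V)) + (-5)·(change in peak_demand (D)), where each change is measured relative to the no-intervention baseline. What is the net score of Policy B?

Baseline:
  M = 13
  J = 22
  D = 211 − 13 = 198
  U = 3 − 5·13 − 22 + 2·198 = 312
  V = 33 + 3·312 = 969
Policy B (J − 8, D + 9):
  M = 13
  J = 22 − 8 = 14
  D = 211 − 13 (+9 from intervention) = 207
  U = 3 − 5·13 − 14 + 2·207 = 338
  V = 33 + 3·338 = 1047
ΔV = 1047 − 969 = 78; ΔD = 207 − 198 = 9
Score = 4·78 + (-5)·9 = 267

267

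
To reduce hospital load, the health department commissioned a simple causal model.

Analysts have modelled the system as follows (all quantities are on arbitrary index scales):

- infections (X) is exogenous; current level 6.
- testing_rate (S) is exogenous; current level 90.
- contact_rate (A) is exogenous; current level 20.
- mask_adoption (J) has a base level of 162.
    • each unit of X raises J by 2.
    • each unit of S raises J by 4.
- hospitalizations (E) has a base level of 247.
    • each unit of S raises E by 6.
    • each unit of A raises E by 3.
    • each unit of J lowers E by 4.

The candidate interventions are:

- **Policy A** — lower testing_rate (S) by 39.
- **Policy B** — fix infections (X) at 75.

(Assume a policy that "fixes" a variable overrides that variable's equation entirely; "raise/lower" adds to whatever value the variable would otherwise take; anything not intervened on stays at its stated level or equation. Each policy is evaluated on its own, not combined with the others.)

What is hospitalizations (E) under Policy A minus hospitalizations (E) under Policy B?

Policy A (S − 39):
  X = 6
  S = 90 − 39 = 51
  A = 20
  J = 162 + 2·6 + 4·51 = 378
  E = 247 + 6·51 + 3·20 − 4·378 = -899
Policy B (X := 75):
  X = 75
  S = 90
  A = 20
  J = 162 + 2·75 + 4·90 = 672
  E = 247 + 6·90 + 3·20 − 4·672 = -1841
E: -899 − (-1841) = 942

942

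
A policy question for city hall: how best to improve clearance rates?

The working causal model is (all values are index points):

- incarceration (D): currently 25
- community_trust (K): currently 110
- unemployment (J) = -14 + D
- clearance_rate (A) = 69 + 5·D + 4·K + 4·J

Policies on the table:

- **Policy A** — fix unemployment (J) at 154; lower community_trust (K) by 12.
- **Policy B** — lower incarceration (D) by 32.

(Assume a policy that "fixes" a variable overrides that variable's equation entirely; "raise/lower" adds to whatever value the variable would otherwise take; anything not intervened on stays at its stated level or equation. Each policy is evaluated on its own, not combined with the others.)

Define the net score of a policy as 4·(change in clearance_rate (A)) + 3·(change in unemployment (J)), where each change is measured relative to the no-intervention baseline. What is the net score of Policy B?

Baseline:
  D = 25
  K = 110
  J = -14 + 25 = 11
  A = 69 + 5·25 + 4·110 + 4·11 = 678
Policy B (D − 32):
  D = 25 − 32 = -7
  K = 110
  J = -14 + (-7) = -21
  A = 69 + 5·(-7) + 4·110 + 4·(-21) = 390
ΔA = 390 − 678 = -288; ΔJ = -21 − 11 = -32
Score = 4·(-288) + 3·(-32) = -1248

-1248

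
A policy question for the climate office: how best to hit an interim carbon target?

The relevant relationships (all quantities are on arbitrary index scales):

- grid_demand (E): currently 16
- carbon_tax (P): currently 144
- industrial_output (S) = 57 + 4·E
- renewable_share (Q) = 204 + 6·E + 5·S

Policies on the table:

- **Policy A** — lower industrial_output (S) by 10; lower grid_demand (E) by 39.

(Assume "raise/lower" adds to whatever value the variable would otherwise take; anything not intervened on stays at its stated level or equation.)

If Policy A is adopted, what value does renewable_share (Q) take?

-159

Policy A (S − 10, E − 39):
  E = 16 − 39 = -23
  S = 57 + 4·(-23) (−10 from intervention) = -45
  Q = 204 + 6·(-23) + 5·(-45) = -159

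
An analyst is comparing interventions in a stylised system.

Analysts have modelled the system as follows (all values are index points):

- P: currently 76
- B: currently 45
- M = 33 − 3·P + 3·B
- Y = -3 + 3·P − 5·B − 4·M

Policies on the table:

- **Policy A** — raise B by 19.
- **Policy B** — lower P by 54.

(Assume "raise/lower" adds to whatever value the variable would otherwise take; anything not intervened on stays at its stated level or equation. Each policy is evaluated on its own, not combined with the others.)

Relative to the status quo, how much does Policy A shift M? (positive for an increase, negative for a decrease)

Baseline:
  P = 76
  B = 45
  M = 33 − 3·76 + 3·45 = -60
Policy A (B + 19):
  P = 76
  B = 45 + 19 = 64
  M = 33 − 3·76 + 3·64 = -3
Change in M: -3 − (-60) = 57

57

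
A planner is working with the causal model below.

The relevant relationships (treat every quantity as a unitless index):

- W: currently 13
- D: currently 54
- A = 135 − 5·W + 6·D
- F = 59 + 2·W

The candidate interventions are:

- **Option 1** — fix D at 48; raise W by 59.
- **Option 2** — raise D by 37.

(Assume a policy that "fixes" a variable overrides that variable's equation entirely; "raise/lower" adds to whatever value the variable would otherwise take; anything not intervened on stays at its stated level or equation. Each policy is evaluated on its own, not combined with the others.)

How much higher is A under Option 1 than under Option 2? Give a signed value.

Option 1 (D := 48, W + 59):
  W = 13 + 59 = 72
  D = 48
  A = 135 − 5·72 + 6·48 = 63
Option 2 (D + 37):
  W = 13
  D = 54 + 37 = 91
  A = 135 − 5·13 + 6·91 = 616
A: 63 − 616 = -553

-553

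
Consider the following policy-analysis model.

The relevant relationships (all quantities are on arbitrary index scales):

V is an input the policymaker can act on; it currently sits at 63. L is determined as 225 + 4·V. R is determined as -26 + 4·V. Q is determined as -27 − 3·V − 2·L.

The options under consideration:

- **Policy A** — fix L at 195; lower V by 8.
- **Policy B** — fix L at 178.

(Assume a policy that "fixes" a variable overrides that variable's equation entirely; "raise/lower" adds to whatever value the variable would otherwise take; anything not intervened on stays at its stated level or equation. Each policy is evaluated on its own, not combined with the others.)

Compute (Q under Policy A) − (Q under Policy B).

-10

Policy A (L := 195, V − 8):
  V = 63 − 8 = 55
  L = 195
  Q = -27 − 3·55 − 2·195 = -582
Policy B (L := 178):
  V = 63
  L = 178
  Q = -27 − 3·63 − 2·178 = -572
Q: -582 − (-572) = -10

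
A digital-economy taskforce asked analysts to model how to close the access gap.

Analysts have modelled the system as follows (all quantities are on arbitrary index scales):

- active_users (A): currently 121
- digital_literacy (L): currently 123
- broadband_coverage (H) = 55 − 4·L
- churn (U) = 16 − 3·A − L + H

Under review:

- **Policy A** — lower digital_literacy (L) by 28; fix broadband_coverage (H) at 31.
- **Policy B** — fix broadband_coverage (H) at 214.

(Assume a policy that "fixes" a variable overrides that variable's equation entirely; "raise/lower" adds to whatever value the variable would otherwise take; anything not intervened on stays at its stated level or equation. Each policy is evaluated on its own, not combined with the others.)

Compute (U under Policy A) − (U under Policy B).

-155

Policy A (L − 28, H := 31):
  A = 121
  L = 123 − 28 = 95
  H = 31
  U = 16 − 3·121 − 95 + 31 = -411
Policy B (H := 214):
  A = 121
  L = 123
  H = 214
  U = 16 − 3·121 − 123 + 214 = -256
U: -411 − (-256) = -155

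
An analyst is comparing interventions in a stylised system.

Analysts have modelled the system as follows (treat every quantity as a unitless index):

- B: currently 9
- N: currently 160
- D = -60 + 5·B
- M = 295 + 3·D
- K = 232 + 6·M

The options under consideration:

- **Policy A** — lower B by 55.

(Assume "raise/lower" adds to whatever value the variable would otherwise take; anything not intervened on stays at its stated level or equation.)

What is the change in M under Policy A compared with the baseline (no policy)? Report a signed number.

Baseline:
  B = 9
  D = -60 + 5·9 = -15
  M = 295 + 3·(-15) = 250
Policy A (B − 55):
  B = 9 − 55 = -46
  D = -60 + 5·(-46) = -290
  M = 295 + 3·(-290) = -575
Change in M: -575 − 250 = -825

-825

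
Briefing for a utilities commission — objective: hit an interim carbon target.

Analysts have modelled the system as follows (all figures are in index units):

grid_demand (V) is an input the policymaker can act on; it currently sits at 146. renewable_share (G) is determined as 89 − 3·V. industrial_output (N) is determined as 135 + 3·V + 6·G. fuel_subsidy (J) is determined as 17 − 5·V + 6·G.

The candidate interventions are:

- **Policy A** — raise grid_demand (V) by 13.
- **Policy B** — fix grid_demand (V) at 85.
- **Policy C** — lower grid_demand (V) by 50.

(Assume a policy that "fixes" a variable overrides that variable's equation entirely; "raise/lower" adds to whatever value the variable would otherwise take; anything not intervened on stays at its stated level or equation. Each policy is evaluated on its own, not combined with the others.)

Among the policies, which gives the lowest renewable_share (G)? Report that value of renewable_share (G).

Policy A (V + 13):
  V = 146 + 13 = 159
  G = 89 − 3·159 = -388
Policy B (V := 85):
  V = 85
  G = 89 − 3·85 = -166
Policy C (V − 50):
  V = 146 − 50 = 96
  G = 89 − 3·96 = -199
Comparing — Policy A: G=-388, Policy B: G=-166, Policy C: G=-199. Lowest is -388 (Policy A).

-388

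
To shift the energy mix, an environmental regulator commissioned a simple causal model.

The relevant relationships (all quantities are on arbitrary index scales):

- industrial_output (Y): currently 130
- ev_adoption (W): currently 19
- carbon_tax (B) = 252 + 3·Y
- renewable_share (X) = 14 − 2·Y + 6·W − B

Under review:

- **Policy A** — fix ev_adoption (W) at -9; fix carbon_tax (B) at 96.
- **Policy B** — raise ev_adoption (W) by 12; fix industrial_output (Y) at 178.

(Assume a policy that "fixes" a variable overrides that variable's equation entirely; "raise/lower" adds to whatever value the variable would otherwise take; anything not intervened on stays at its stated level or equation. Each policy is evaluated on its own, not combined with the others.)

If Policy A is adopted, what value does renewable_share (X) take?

-396

Policy A (W := -9, B := 96):
  Y = 130
  W = -9
  B = 96
  X = 14 − 2·130 + 6·(-9) − 96 = -396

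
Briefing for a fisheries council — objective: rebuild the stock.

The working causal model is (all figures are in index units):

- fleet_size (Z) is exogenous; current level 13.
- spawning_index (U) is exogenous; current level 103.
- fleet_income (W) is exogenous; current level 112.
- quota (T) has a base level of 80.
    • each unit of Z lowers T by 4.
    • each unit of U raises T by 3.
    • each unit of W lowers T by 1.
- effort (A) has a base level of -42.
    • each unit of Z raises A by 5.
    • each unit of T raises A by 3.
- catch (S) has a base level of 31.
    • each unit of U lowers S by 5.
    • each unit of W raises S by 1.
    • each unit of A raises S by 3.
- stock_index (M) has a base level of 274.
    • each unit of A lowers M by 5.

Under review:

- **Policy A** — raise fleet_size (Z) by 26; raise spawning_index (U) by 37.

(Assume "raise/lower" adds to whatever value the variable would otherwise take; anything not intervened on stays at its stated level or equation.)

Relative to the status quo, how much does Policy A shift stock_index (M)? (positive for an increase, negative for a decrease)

Baseline:
  Z = 13
  U = 103
  W = 112
  T = 80 − 4·13 + 3·103 − 112 = 225
  A = -42 + 5·13 + 3·225 = 698
  M = 274 − 5·698 = -3216
Policy A (Z + 26, U + 37):
  Z = 13 + 26 = 39
  U = 103 + 37 = 140
  W = 112
  T = 80 − 4·39 + 3·140 − 112 = 232
  A = -42 + 5·39 + 3·232 = 849
  M = 274 − 5·849 = -3971
Change in M: -3971 − (-3216) = -755

-755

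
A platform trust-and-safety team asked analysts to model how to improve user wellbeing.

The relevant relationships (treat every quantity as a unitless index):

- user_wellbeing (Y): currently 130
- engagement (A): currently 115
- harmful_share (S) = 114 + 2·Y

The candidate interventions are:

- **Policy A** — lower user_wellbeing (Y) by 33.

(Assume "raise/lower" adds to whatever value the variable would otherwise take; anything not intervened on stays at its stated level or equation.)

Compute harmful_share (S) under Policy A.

308

Policy A (Y − 33):
  Y = 130 − 33 = 97
  S = 114 + 2·97 = 308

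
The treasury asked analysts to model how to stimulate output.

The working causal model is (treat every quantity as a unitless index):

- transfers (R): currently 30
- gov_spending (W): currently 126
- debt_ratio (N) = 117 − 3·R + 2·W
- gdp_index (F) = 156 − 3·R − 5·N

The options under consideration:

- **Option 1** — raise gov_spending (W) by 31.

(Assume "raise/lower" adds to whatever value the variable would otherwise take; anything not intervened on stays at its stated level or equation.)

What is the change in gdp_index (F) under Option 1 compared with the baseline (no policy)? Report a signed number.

-310

Baseline:
  R = 30
  W = 126
  N = 117 − 3·30 + 2·126 = 279
  F = 156 − 3·30 − 5·279 = -1329
Option 1 (W + 31):
  R = 30
  W = 126 + 31 = 157
  N = 117 − 3·30 + 2·157 = 341
  F = 156 − 3·30 − 5·341 = -1639
Change in F: -1639 − (-1329) = -310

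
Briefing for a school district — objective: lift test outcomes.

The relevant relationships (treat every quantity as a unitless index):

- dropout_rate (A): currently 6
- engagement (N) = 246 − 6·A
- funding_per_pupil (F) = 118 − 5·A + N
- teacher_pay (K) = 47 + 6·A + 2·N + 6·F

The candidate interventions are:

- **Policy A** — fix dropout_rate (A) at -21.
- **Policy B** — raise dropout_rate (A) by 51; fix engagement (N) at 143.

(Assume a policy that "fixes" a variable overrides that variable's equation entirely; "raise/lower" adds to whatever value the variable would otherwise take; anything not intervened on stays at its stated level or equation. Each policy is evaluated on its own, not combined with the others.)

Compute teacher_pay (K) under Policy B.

Policy B (A + 51, N := 143):
  A = 6 + 51 = 57
  N = 143
  F = 118 − 5·57 + 143 = -24
  K = 47 + 6·57 + 2·143 + 6·(-24) = 531

531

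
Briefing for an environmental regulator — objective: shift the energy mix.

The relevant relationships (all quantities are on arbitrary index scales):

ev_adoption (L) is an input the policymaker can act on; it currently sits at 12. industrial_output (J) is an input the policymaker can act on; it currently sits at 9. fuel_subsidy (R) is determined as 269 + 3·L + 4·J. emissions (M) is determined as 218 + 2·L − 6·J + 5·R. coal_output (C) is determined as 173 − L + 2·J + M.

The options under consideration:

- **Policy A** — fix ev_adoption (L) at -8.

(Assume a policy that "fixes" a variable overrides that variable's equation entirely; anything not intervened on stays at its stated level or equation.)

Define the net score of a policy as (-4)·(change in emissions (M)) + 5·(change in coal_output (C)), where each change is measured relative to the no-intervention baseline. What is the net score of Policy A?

-240

Baseline:
  L = 12
  J = 9
  R = 269 + 3·12 + 4·9 = 341
  M = 218 + 2·12 − 6·9 + 5·341 = 1893
  C = 173 − 12 + 2·9 + 1893 = 2072
Policy A (L := -8):
  L = -8
  J = 9
  R = 269 + 3·(-8) + 4·9 = 281
  M = 218 + 2·(-8) − 6·9 + 5·281 = 1553
  C = 173 − (-8) + 2·9 + 1553 = 1752
ΔM = 1553 − 1893 = -340; ΔC = 1752 − 2072 = -320
Score = (-4)·(-340) + 5·(-320) = -240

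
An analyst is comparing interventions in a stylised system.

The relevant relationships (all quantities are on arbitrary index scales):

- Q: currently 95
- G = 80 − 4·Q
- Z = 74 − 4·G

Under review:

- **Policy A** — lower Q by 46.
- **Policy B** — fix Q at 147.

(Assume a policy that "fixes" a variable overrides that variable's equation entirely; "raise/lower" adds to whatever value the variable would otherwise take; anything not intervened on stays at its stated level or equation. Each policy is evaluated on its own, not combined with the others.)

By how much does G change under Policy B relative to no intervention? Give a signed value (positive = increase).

-208

Baseline:
  Q = 95
  G = 80 − 4·95 = -300
Policy B (Q := 147):
  Q = 147
  G = 80 − 4·147 = -508
Change in G: -508 − (-300) = -208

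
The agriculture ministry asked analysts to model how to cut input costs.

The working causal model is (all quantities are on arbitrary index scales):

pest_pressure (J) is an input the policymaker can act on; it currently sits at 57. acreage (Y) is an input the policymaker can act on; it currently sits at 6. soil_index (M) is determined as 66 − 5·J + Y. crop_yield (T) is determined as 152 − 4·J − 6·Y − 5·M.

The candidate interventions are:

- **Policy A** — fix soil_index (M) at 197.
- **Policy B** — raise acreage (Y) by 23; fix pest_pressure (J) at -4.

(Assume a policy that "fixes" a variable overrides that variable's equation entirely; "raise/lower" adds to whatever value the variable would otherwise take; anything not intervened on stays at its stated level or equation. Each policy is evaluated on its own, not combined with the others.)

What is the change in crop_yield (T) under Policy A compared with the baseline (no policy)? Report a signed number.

-2050

Baseline:
  J = 57
  Y = 6
  M = 66 − 5·57 + 6 = -213
  T = 152 − 4·57 − 6·6 − 5·(-213) = 953
Policy A (M := 197):
  J = 57
  Y = 6
  M = 197
  T = 152 − 4·57 − 6·6 − 5·197 = -1097
Change in T: -1097 − 953 = -2050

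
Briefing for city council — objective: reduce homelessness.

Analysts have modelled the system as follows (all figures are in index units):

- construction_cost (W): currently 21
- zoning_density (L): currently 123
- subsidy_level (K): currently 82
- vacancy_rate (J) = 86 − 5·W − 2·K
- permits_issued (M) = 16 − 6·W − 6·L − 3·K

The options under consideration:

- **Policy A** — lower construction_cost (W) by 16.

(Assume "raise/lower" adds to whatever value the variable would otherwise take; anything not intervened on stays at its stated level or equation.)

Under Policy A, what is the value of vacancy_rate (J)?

-103

Policy A (W − 16):
  W = 21 − 16 = 5
  K = 82
  J = 86 − 5·5 − 2·82 = -103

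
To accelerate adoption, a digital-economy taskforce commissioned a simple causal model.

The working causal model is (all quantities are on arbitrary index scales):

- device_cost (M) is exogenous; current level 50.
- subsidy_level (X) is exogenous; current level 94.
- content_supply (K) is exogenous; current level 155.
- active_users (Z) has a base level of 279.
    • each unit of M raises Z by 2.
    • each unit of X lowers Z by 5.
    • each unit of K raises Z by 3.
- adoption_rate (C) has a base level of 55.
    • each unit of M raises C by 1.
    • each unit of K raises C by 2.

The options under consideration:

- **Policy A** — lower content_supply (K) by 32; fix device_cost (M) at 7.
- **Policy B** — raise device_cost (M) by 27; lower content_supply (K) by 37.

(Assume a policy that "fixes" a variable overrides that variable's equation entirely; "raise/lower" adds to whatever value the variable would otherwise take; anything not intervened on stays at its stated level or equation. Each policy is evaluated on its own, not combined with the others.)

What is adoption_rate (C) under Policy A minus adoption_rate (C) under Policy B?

Policy A (K − 32, M := 7):
  M = 7
  K = 155 − 32 = 123
  C = 55 + 7 + 2·123 = 308
Policy B (M + 27, K − 37):
  M = 50 + 27 = 77
  K = 155 − 37 = 118
  C = 55 + 77 + 2·118 = 368
C: 308 − 368 = -60

-60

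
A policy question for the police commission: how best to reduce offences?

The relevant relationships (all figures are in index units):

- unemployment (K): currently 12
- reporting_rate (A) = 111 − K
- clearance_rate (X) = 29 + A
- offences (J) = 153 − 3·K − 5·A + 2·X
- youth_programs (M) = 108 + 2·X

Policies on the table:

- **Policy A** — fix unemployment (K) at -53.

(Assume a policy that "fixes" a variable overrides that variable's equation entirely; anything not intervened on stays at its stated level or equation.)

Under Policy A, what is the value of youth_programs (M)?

494

Policy A (K := -53):
  K = -53
  A = 111 − (-53) = 164
  X = 29 + 164 = 193
  M = 108 + 2·193 = 494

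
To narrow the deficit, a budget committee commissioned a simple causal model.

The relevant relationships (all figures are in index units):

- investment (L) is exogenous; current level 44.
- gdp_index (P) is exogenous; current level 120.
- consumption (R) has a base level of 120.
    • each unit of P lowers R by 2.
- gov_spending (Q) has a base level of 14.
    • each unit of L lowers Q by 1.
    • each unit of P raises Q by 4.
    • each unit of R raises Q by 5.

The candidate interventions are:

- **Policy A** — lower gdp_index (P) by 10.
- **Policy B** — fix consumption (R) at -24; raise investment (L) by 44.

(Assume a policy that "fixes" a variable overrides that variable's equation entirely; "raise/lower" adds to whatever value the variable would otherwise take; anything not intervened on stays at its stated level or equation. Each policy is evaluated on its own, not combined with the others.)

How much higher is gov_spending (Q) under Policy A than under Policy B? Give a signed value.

Policy A (P − 10):
  L = 44
  P = 120 − 10 = 110
  R = 120 − 2·110 = -100
  Q = 14 − 44 + 4·110 + 5·(-100) = -90
Policy B (R := -24, L + 44):
  L = 44 + 44 = 88
  P = 120
  R = -24
  Q = 14 − 88 + 4·120 + 5·(-24) = 286
Q: -90 − 286 = -376

-376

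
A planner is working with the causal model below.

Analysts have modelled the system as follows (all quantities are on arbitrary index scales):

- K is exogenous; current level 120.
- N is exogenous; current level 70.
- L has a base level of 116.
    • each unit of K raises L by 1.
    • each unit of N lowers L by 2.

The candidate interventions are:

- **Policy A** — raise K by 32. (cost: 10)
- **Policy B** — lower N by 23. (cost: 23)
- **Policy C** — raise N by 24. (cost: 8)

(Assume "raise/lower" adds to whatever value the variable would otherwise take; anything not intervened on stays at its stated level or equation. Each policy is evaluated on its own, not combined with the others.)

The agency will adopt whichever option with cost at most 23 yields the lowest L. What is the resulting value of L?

48

Policy A (K + 32):
  K = 120 + 32 = 152
  N = 70
  L = 116 + 152 − 2·70 = 128
Policy B (N − 23):
  K = 120
  N = 70 − 23 = 47
  L = 116 + 120 − 2·47 = 142
Policy C (N + 24):
  K = 120
  N = 70 + 24 = 94
  L = 116 + 120 − 2·94 = 48
Comparing — Policy A: L=128, Policy B: L=142, Policy C: L=48. Lowest is 48 (Policy C).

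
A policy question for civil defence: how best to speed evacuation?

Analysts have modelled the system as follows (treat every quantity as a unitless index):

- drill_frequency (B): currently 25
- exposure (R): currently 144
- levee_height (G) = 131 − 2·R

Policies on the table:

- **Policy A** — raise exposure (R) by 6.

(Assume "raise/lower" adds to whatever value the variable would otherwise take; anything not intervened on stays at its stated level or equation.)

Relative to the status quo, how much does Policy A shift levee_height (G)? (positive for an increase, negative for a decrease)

Baseline:
  R = 144
  G = 131 − 2·144 = -157
Policy A (R + 6):
  R = 144 + 6 = 150
  G = 131 − 2·150 = -169
Change in G: -169 − (-157) = -12

-12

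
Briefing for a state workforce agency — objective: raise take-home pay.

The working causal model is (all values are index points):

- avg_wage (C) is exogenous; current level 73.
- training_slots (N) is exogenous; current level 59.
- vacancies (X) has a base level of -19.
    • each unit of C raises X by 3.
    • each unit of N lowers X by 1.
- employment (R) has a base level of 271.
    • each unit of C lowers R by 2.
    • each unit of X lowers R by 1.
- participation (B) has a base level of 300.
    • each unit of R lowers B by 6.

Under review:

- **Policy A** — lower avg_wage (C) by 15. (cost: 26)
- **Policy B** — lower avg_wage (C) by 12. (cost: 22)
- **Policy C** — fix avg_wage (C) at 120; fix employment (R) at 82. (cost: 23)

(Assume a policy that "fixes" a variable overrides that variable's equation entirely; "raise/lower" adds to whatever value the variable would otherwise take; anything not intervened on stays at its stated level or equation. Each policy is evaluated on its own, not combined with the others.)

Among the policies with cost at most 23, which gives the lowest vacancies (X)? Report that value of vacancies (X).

105

Policy B (C − 12):
  C = 73 − 12 = 61
  N = 59
  X = -19 + 3·61 − 59 = 105
Policy C (C := 120, R := 82):
  C = 120
  N = 59
  X = -19 + 3·120 − 59 = 282
Comparing — Policy B: X=105, Policy C: X=282. Lowest is 105 (Policy B).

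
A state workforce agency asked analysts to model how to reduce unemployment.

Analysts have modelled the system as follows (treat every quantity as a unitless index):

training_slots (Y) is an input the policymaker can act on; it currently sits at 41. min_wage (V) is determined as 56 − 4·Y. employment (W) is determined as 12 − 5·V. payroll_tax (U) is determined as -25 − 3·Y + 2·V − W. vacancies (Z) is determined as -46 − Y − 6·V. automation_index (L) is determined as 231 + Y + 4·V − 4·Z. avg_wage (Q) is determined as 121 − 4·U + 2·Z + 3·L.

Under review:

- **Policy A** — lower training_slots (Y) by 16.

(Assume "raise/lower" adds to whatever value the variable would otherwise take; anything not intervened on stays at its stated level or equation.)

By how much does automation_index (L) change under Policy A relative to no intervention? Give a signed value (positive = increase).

1712

Baseline:
  Y = 41
  V = 56 − 4·41 = -108
  Z = -46 − 41 − 6·(-108) = 561
  L = 231 + 41 + 4·(-108) − 4·561 = -2404
Policy A (Y − 16):
  Y = 41 − 16 = 25
  V = 56 − 4·25 = -44
  Z = -46 − 25 − 6·(-44) = 193
  L = 231 + 25 + 4·(-44) − 4·193 = -692
Change in L: -692 − (-2404) = 1712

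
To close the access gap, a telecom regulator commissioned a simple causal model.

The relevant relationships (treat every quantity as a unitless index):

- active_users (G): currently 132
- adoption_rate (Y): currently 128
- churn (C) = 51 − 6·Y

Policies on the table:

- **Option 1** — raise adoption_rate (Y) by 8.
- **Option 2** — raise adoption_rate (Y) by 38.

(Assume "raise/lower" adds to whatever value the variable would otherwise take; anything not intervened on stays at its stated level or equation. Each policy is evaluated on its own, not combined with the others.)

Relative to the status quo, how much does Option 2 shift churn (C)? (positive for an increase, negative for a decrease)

Baseline:
  Y = 128
  C = 51 − 6·128 = -717
Option 2 (Y + 38):
  Y = 128 + 38 = 166
  C = 51 − 6·166 = -945
Change in C: -945 − (-717) = -228

-228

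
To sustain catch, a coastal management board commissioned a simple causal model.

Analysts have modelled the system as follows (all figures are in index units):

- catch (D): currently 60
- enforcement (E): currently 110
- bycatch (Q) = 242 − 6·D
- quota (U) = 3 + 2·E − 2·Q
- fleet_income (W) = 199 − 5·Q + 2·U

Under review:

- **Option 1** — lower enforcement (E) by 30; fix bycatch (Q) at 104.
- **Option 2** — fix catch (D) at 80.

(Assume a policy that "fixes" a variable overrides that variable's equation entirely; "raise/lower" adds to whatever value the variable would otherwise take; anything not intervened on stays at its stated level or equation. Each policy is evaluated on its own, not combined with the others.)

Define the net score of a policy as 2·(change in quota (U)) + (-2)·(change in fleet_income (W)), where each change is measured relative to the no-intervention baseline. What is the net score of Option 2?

Baseline:
  D = 60
  E = 110
  Q = 242 − 6·60 = -118
  U = 3 + 2·110 − 2·(-118) = 459
  W = 199 − 5·(-118) + 2·459 = 1707
Option 2 (D := 80):
  D = 80
  E = 110
  Q = 242 − 6·80 = -238
  U = 3 + 2·110 − 2·(-238) = 699
  W = 199 − 5·(-238) + 2·699 = 2787
ΔU = 699 − 459 = 240; ΔW = 2787 − 1707 = 1080
Score = 2·240 + (-2)·1080 = -1680

-1680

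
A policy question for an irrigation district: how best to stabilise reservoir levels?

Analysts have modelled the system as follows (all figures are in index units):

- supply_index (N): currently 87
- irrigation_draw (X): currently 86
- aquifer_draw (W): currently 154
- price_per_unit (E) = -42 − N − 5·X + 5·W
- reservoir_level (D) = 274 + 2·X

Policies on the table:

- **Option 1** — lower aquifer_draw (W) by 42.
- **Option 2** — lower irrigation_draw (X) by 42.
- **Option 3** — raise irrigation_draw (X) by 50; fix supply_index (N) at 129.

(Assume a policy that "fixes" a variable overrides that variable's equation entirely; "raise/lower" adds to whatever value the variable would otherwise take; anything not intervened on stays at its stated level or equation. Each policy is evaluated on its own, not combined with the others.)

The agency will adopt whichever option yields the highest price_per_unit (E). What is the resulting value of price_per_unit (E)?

421

Option 1 (W − 42):
  N = 87
  X = 86
  W = 154 − 42 = 112
  E = -42 − 87 − 5·86 + 5·112 = 1
Option 2 (X − 42):
  N = 87
  X = 86 − 42 = 44
  W = 154
  E = -42 − 87 − 5·44 + 5·154 = 421
Option 3 (X + 50, N := 129):
  N = 129
  X = 86 + 50 = 136
  W = 154
  E = -42 − 129 − 5·136 + 5·154 = -81
Comparing — Option 1: E=1, Option 2: E=421, Option 3: E=-81. Highest is 421 (Option 2).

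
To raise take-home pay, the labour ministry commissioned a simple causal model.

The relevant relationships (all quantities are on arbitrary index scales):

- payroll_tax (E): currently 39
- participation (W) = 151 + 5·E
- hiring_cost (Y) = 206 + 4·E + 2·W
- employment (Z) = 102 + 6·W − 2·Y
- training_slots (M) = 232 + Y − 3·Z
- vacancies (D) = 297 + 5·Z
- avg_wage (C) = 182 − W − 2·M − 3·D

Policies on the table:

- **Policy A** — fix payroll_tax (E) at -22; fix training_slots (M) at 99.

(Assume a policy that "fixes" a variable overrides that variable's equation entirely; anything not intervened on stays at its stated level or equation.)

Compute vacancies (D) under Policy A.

Policy A (E := -22, M := 99):
  E = -22
  W = 151 + 5·(-22) = 41
  Y = 206 + 4·(-22) + 2·41 = 200
  Z = 102 + 6·41 − 2·200 = -52
  D = 297 + 5·(-52) = 37

37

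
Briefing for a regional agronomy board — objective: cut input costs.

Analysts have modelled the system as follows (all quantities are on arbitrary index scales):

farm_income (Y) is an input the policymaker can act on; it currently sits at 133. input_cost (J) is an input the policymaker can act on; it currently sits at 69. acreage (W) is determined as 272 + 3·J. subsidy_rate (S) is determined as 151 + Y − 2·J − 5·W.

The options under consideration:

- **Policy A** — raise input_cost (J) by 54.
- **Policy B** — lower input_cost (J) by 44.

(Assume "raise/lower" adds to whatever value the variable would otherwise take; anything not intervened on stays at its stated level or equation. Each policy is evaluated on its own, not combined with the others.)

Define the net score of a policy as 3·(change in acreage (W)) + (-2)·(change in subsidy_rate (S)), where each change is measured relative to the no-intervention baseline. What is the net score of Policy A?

Baseline:
  Y = 133
  J = 69
  W = 272 + 3·69 = 479
  S = 151 + 133 − 2·69 − 5·479 = -2249
Policy A (J + 54):
  Y = 133
  J = 69 + 54 = 123
  W = 272 + 3·123 = 641
  S = 151 + 133 − 2·123 − 5·641 = -3167
ΔW = 641 − 479 = 162; ΔS = -3167 − (-2249) = -918
Score = 3·162 + (-2)·(-918) = 2322

2322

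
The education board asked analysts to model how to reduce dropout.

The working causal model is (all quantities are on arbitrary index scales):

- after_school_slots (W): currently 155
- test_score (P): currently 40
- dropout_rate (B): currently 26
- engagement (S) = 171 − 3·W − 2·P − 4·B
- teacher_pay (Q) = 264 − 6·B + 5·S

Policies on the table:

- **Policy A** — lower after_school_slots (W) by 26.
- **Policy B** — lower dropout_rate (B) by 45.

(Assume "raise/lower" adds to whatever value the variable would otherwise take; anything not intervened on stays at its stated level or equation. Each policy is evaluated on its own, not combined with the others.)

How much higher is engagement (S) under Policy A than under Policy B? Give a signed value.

-102

Policy A (W − 26):
  W = 155 − 26 = 129
  P = 40
  B = 26
  S = 171 − 3·129 − 2·40 − 4·26 = -400
Policy B (B − 45):
  W = 155
  P = 40
  B = 26 − 45 = -19
  S = 171 − 3·155 − 2·40 − 4·(-19) = -298
S: -400 − (-298) = -102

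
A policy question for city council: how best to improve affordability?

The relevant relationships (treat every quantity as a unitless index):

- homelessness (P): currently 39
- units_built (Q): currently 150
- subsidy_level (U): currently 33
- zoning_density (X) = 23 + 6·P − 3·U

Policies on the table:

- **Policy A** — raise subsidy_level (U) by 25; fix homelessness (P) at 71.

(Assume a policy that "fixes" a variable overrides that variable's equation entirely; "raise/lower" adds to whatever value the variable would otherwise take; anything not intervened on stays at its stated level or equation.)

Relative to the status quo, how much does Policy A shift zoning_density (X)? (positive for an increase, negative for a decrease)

117

Baseline:
  P = 39
  U = 33
  X = 23 + 6·39 − 3·33 = 158
Policy A (U + 25, P := 71):
  P = 71
  U = 33 + 25 = 58
  X = 23 + 6·71 − 3·58 = 275
Change in X: 275 − 158 = 117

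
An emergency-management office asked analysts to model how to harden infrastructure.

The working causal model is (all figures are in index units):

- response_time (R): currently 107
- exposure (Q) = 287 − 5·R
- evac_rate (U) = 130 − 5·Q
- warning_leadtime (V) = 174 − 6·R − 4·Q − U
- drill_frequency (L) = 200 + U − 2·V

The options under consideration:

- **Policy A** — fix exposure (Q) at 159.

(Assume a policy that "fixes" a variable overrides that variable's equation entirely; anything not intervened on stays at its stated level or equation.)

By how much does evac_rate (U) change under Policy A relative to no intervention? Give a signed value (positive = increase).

-2035

Baseline:
  R = 107
  Q = 287 − 5·107 = -248
  U = 130 − 5·(-248) = 1370
Policy A (Q := 159):
  R = 107
  Q = 159
  U = 130 − 5·159 = -665
Change in U: -665 − 1370 = -2035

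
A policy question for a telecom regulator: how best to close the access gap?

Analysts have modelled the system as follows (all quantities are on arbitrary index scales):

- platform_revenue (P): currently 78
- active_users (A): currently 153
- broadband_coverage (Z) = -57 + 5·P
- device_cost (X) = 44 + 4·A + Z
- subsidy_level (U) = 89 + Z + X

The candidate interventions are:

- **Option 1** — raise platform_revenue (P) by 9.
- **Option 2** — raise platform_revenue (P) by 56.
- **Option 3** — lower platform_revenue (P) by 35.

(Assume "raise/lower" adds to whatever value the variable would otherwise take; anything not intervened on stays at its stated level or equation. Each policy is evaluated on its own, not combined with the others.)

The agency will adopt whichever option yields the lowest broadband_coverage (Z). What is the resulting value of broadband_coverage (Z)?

Option 1 (P + 9):
  P = 78 + 9 = 87
  Z = -57 + 5·87 = 378
Option 2 (P + 56):
  P = 78 + 56 = 134
  Z = -57 + 5·134 = 613
Option 3 (P − 35):
  P = 78 − 35 = 43
  Z = -57 + 5·43 = 158
Comparing — Option 1: Z=378, Option 2: Z=613, Option 3: Z=158. Lowest is 158 (Option 3).

158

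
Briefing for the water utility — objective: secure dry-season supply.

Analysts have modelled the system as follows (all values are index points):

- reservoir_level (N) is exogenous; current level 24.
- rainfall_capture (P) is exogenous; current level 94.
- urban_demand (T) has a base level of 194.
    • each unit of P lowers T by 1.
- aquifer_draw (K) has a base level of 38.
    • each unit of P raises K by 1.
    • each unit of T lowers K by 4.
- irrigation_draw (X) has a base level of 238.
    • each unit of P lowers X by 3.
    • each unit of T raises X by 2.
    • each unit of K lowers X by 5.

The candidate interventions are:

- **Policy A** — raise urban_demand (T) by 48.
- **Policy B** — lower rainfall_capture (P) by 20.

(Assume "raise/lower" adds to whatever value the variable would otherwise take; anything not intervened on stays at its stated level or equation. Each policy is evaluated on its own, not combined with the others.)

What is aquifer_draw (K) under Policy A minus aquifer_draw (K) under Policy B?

-92

Policy A (T + 48):
  P = 94
  T = 194 − 94 (+48 from intervention) = 148
  K = 38 + 94 − 4·148 = -460
Policy B (P − 20):
  P = 94 − 20 = 74
  T = 194 − 74 = 120
  K = 38 + 74 − 4·120 = -368
K: -460 − (-368) = -92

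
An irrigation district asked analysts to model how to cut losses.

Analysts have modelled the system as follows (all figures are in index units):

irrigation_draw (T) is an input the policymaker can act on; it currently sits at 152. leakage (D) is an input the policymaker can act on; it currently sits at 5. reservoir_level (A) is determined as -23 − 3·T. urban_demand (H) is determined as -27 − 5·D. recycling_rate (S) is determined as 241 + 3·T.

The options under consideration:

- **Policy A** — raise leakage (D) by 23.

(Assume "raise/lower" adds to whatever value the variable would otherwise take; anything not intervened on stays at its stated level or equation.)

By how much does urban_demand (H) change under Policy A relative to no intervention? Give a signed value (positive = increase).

-115

Baseline:
  D = 5
  H = -27 − 5·5 = -52
Policy A (D + 23):
  D = 5 + 23 = 28
  H = -27 − 5·28 = -167
Change in H: -167 − (-52) = -115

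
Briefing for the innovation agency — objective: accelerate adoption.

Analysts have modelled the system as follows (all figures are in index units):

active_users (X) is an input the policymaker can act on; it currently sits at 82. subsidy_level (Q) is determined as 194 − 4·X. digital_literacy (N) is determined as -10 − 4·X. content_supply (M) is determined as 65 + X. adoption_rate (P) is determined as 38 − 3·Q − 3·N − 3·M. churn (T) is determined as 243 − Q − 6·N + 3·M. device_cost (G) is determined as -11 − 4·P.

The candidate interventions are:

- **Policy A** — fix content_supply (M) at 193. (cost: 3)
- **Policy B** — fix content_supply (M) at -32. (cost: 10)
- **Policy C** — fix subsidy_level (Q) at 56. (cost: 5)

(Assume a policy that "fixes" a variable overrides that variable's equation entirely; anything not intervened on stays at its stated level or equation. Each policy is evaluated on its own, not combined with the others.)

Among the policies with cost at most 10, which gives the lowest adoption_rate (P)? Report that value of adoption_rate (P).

443

Policy A (M := 193):
  X = 82
  Q = 194 − 4·82 = -134
  N = -10 − 4·82 = -338
  M = 193
  P = 38 − 3·(-134) − 3·(-338) − 3·193 = 875
Policy B (M := -32):
  X = 82
  Q = 194 − 4·82 = -134
  N = -10 − 4·82 = -338
  M = -32
  P = 38 − 3·(-134) − 3·(-338) − 3·(-32) = 1550
Policy C (Q := 56):
  X = 82
  Q = 56
  N = -10 − 4·82 = -338
  M = 65 + 82 = 147
  P = 38 − 3·56 − 3·(-338) − 3·147 = 443
Comparing — Policy A: P=875, Policy B: P=1550, Policy C: P=443. Lowest is 443 (Policy C).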